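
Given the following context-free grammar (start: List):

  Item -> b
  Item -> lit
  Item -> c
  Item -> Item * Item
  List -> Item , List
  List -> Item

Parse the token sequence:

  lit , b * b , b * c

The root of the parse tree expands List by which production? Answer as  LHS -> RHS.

[List [Item lit] , [List [Item [Item b] * [Item b]] , [List [Item [Item b] * [Item c]]]]]

List -> Item , List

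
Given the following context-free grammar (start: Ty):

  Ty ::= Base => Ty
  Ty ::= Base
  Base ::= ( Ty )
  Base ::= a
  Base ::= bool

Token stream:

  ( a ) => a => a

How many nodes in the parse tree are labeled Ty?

[Ty [Base ( [Ty [Base a]] )] => [Ty [Base a] => [Ty [Base a]]]]

4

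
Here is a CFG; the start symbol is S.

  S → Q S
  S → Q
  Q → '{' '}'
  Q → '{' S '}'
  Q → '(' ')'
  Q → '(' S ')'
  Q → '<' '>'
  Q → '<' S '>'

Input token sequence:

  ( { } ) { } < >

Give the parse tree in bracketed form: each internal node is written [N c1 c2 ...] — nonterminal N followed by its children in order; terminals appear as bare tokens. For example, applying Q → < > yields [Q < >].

[S [Q ( [S [Q { }]] )] [S [Q { }] [S [Q < >]]]]

S
Q S
( S ) S
( Q ) S
( { } ) S
( { } ) Q S
( { } ) { } S
( { } ) { } Q
( { } ) { } < >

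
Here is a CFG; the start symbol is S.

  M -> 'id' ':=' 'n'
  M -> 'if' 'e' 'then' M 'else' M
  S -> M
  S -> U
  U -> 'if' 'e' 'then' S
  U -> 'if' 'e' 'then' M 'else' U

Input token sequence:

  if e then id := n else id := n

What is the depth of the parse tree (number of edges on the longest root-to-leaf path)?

3

[S [M if e then [M id := n] else [M id := n]]]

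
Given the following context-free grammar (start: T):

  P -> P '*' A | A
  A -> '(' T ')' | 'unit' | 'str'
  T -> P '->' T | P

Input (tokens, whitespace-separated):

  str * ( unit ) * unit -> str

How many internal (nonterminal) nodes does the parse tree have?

[T [P [P [P [A str]] * [A ( [T [P [A unit]]] )]] * [A unit]] -> [T [P [A str]]]]

13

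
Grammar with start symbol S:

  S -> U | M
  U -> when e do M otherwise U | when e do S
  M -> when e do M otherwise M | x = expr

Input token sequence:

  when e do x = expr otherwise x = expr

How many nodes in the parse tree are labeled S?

1

[S [M when e do [M x = expr] otherwise [M x = expr]]]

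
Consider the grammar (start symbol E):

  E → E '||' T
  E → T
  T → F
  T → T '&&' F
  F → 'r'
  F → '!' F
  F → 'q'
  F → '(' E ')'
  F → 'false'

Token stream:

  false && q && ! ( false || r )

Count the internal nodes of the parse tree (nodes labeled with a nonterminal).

14

[E [T [T [T [F false]] && [F q]] && [F ! [F ( [E [E [T [F false]]] || [T [F r]]] )]]]]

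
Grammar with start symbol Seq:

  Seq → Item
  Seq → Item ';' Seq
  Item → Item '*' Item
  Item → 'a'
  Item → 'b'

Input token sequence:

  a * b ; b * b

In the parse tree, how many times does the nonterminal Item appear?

6

[Seq [Item [Item a] * [Item b]] ; [Seq [Item [Item b] * [Item b]]]]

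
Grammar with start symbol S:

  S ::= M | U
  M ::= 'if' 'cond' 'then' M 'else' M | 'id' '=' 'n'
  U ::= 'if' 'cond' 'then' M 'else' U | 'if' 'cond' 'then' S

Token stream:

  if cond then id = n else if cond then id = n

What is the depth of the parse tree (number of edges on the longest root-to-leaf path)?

5

[S [U if cond then [M id = n] else [U if cond then [S [M id = n]]]]]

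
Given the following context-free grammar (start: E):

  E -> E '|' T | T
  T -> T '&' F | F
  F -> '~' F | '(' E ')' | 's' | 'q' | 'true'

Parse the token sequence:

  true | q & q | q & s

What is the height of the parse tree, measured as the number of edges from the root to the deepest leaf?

5

[E [E [E [T [F true]]] | [T [T [F q]] & [F q]]] | [T [T [F q]] & [F s]]]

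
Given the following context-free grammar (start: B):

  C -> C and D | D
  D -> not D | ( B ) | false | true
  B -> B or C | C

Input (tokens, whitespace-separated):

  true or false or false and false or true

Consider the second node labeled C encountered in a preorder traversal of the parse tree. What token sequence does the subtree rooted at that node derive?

false

[B [B [B [B [C [D true]]] or [C [D false]]] or [C [C [D false]] and [D false]]] or [C [D true]]]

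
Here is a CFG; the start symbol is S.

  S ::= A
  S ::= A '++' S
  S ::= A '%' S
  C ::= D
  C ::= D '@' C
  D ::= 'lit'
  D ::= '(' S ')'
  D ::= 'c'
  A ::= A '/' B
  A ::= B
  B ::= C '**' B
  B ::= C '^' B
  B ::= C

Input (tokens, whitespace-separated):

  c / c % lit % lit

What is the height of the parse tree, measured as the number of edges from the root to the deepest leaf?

[S [A [A [B [C [D c]]]] / [B [C [D c]]]] % [S [A [B [C [D lit]]]] % [S [A [B [C [D lit]]]]]]]

7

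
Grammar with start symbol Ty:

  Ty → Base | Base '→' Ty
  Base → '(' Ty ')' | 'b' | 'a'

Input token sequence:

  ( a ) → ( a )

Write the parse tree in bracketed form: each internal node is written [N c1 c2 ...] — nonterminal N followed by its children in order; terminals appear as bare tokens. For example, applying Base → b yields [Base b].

[Ty [Base ( [Ty [Base a]] )] → [Ty [Base ( [Ty [Base a]] )]]]

Ty
Base → Ty
( Ty ) → Ty
( Base ) → Ty
( a ) → Ty
( a ) → Base
( a ) → ( Ty )
( a ) → ( Base )
( a ) → ( a )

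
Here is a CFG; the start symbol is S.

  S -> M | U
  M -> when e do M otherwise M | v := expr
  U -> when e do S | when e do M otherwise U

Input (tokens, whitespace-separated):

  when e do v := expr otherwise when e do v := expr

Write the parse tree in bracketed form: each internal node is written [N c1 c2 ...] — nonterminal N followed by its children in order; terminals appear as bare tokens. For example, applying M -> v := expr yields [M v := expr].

S
U
when e do M otherwise U
when e do v := expr otherwise U
when e do v := expr otherwise when e do S
when e do v := expr otherwise when e do M
when e do v := expr otherwise when e do v := expr

[S [U when e do [M v := expr] otherwise [U when e do [S [M v := expr]]]]]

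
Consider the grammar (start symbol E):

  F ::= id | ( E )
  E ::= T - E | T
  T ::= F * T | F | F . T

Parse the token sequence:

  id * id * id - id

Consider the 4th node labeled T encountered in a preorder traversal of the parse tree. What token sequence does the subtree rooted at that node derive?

id

[E [T [F id] * [T [F id] * [T [F id]]]] - [E [T [F id]]]]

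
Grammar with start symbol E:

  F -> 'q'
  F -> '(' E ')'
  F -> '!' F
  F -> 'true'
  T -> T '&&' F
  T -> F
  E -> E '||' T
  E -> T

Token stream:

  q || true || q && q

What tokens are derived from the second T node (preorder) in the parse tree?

[E [E [E [T [F q]]] || [T [F true]]] || [T [T [F q]] && [F q]]]

true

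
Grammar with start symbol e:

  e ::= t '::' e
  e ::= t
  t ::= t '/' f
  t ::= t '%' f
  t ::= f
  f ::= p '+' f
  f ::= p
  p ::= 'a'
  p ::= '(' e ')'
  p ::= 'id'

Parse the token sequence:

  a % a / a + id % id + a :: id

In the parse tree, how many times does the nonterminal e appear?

[e [t [t [t [t [f [p a]]] % [f [p a]]] / [f [p a] + [f [p id]]]] % [f [p id] + [f [p a]]]] :: [e [t [f [p id]]]]]

2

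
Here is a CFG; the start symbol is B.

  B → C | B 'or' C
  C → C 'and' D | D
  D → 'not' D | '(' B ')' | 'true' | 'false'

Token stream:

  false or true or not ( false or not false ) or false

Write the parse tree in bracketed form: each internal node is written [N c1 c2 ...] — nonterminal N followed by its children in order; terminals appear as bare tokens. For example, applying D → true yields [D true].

[B [B [B [B [C [D false]]] or [C [D true]]] or [C [D not [D ( [B [B [C [D false]]] or [C [D not [D false]]]] )]]]] or [C [D false]]]

B
B or C
B or C or C
B or C or C or C
C or C or C or C
D or C or C or C
false or C or C or C
false or D or C or C
false or true or C or C
false or true or D or C
false or true or not D or C
false or true or not ( B ) or C
false or true or not ( B or C ) or C
false or true or not ( C or C ) or C
false or true or not ( D or C ) or C
false or true or not ( false or C ) or C
false or true or not ( false or D ) or C
false or true or not ( false or not D ) or C
false or true or not ( false or not false ) or C
false or true or not ( false or not false ) or D
false or true or not ( false or not false ) or false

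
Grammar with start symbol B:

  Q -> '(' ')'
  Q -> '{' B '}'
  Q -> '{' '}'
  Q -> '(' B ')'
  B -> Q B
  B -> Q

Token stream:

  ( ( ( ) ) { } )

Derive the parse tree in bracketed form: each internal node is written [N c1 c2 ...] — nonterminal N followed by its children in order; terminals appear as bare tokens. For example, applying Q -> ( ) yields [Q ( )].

[B [Q ( [B [Q ( [B [Q ( )]] )] [B [Q { }]]] )]]

B
Q
( B )
( Q B )
( ( B ) B )
( ( Q ) B )
( ( ( ) ) B )
( ( ( ) ) Q )
( ( ( ) ) { } )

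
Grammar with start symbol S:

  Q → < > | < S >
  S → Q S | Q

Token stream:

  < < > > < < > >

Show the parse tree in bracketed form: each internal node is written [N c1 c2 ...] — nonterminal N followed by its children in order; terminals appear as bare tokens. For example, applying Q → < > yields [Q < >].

S
Q S
< S > S
< Q > S
< < > > S
< < > > Q
< < > > < S >
< < > > < Q >
< < > > < < > >

[S [Q < [S [Q < >]] >] [S [Q < [S [Q < >]] >]]]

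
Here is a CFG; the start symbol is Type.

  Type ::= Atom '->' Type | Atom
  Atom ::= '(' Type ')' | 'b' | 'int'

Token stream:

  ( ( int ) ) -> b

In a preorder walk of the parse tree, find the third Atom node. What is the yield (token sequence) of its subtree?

int

[Type [Atom ( [Type [Atom ( [Type [Atom int]] )]] )] -> [Type [Atom b]]]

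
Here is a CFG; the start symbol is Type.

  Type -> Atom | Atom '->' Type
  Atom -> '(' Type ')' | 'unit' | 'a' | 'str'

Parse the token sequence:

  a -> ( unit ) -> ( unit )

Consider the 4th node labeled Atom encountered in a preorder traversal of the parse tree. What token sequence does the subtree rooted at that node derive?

[Type [Atom a] -> [Type [Atom ( [Type [Atom unit]] )] -> [Type [Atom ( [Type [Atom unit]] )]]]]

( unit )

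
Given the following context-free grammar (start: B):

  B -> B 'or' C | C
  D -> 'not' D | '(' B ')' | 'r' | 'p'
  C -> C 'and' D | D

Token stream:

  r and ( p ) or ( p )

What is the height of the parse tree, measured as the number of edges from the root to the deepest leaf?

7

[B [B [C [C [D r]] and [D ( [B [C [D p]]] )]]] or [C [D ( [B [C [D p]]] )]]]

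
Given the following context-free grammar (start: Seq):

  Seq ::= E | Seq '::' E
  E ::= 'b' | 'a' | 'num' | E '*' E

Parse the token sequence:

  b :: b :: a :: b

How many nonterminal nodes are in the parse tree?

[Seq [Seq [Seq [Seq [E b]] :: [E b]] :: [E a]] :: [E b]]

8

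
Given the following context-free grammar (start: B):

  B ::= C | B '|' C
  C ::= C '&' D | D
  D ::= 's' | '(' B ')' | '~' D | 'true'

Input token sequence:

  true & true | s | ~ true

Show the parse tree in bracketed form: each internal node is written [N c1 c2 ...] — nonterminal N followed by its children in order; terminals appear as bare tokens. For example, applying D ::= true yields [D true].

[B [B [B [C [C [D true]] & [D true]]] | [C [D s]]] | [C [D ~ [D true]]]]

B
B | C
B | C | C
C | C | C
C & D | C | C
D & D | C | C
true & D | C | C
true & true | C | C
true & true | D | C
true & true | s | C
true & true | s | D
true & true | s | ~ D
true & true | s | ~ true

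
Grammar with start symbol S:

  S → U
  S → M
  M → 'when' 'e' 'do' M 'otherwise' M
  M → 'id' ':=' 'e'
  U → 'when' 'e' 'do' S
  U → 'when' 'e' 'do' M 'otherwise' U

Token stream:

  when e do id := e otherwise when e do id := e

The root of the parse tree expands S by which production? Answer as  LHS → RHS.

S → U

[S [U when e do [M id := e] otherwise [U when e do [S [M id := e]]]]]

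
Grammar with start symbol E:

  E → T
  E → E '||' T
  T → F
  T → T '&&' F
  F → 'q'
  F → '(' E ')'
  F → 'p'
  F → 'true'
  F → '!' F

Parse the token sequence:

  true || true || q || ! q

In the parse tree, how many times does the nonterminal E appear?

4

[E [E [E [E [T [F true]]] || [T [F true]]] || [T [F q]]] || [T [F ! [F q]]]]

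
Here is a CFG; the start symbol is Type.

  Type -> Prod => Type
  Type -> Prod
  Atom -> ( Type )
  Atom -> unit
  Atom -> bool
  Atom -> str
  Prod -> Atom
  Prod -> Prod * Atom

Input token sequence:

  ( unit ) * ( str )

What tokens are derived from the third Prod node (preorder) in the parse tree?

[Type [Prod [Prod [Atom ( [Type [Prod [Atom unit]]] )]] * [Atom ( [Type [Prod [Atom str]]] )]]]

unit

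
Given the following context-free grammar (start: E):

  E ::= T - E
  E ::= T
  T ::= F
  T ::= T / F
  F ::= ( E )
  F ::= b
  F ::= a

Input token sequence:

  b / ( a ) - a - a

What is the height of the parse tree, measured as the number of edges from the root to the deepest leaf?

6

[E [T [T [F b]] / [F ( [E [T [F a]]] )]] - [E [T [F a]] - [E [T [F a]]]]]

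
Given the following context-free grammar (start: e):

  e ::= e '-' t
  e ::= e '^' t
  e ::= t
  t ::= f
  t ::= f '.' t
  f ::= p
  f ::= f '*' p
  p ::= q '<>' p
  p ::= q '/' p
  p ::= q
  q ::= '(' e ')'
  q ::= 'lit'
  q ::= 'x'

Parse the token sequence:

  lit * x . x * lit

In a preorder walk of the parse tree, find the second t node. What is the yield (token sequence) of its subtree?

[e [t [f [f [p [q lit]]] * [p [q x]]] . [t [f [f [p [q x]]] * [p [q lit]]]]]]

x * lit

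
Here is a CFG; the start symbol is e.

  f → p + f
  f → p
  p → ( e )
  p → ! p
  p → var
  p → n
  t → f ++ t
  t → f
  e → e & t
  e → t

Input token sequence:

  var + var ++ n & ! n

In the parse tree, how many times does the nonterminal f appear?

[e [e [t [f [p var] + [f [p var]]] ++ [t [f [p n]]]]] & [t [f [p ! [p n]]]]]

4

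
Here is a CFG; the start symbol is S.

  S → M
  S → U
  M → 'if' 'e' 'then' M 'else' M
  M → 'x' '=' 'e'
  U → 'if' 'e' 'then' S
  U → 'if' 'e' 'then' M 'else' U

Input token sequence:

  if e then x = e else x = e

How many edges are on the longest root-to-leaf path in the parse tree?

[S [M if e then [M x = e] else [M x = e]]]

3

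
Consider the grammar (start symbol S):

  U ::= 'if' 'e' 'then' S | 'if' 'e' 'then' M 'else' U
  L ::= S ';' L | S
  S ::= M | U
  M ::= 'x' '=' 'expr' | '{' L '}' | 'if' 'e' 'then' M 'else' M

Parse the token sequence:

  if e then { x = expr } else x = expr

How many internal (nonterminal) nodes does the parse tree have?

[S [M if e then [M { [L [S [M x = expr]]] }] else [M x = expr]]]

7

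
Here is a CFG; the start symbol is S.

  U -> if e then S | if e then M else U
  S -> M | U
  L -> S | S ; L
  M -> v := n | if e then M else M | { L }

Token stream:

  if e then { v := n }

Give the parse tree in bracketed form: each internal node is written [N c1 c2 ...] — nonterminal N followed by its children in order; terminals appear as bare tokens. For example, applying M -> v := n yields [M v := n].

[S [U if e then [S [M { [L [S [M v := n]]] }]]]]

S
U
if e then S
if e then M
if e then { L }
if e then { S }
if e then { M }
if e then { v := n }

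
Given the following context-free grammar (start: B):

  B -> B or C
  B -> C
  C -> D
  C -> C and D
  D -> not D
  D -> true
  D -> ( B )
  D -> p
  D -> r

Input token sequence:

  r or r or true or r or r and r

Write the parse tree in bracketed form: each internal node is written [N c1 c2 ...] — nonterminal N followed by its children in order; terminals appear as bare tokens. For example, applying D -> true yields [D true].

[B [B [B [B [B [C [D r]]] or [C [D r]]] or [C [D true]]] or [C [D r]]] or [C [C [D r]] and [D r]]]

B
B or C
B or C or C
B or C or C or C
B or C or C or C or C
C or C or C or C or C
D or C or C or C or C
r or C or C or C or C
r or D or C or C or C
r or r or C or C or C
r or r or D or C or C
r or r or true or C or C
r or r or true or D or C
r or r or true or r or C
r or r or true or r or C and D
r or r or true or r or D and D
r or r or true or r or r and D
r or r or true or r or r and r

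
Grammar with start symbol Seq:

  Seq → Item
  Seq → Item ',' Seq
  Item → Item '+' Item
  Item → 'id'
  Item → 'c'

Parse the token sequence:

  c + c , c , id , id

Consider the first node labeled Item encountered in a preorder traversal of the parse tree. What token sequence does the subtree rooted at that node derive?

c + c

[Seq [Item [Item c] + [Item c]] , [Seq [Item c] , [Seq [Item id] , [Seq [Item id]]]]]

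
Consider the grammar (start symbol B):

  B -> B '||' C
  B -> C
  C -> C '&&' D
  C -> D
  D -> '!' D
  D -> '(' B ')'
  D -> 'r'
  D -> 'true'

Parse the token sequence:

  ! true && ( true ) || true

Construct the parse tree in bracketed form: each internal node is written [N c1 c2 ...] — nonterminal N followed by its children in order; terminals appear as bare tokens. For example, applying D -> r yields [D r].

[B [B [C [C [D ! [D true]]] && [D ( [B [C [D true]]] )]]] || [C [D true]]]

B
B || C
C || C
C && D || C
D && D || C
! D && D || C
! true && D || C
! true && ( B ) || C
! true && ( C ) || C
! true && ( D ) || C
! true && ( true ) || C
! true && ( true ) || D
! true && ( true ) || true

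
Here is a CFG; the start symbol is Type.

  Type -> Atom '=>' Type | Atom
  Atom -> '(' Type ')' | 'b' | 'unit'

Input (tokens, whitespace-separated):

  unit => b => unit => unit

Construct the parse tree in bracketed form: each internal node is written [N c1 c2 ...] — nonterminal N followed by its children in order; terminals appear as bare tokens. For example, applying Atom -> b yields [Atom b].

Type
Atom => Type
unit => Type
unit => Atom => Type
unit => b => Type
unit => b => Atom => Type
unit => b => unit => Type
unit => b => unit => Atom
unit => b => unit => unit

[Type [Atom unit] => [Type [Atom b] => [Type [Atom unit] => [Type [Atom unit]]]]]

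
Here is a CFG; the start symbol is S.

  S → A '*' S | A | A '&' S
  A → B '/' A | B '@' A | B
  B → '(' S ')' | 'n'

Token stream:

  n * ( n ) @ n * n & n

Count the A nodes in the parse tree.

[S [A [B n]] * [S [A [B ( [S [A [B n]]] )] @ [A [B n]]] * [S [A [B n]] & [S [A [B n]]]]]]

6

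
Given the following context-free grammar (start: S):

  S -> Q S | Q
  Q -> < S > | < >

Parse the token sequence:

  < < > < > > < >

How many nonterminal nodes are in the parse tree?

8

[S [Q < [S [Q < >] [S [Q < >]]] >] [S [Q < >]]]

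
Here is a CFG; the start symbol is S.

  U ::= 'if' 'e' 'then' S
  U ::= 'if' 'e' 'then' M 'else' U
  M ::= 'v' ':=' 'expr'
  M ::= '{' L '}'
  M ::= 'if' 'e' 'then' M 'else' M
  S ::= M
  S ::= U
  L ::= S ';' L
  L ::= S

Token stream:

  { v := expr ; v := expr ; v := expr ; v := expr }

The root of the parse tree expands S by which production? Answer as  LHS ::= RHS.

S ::= M

[S [M { [L [S [M v := expr]] ; [L [S [M v := expr]] ; [L [S [M v := expr]] ; [L [S [M v := expr]]]]]] }]]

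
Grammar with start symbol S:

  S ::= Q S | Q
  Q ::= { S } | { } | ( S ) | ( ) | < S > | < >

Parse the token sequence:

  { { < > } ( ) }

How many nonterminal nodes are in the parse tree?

8

[S [Q { [S [Q { [S [Q < >]] }] [S [Q ( )]]] }]]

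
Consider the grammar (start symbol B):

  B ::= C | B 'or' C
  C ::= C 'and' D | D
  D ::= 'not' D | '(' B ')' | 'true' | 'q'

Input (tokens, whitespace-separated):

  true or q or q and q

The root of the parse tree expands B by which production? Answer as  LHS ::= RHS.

B ::= B 'or' C

[B [B [B [C [D true]]] or [C [D q]]] or [C [C [D q]] and [D q]]]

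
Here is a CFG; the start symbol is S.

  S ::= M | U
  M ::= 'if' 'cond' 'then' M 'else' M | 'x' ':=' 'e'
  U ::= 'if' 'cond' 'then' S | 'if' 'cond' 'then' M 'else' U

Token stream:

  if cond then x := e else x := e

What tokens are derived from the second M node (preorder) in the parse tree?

x := e

[S [M if cond then [M x := e] else [M x := e]]]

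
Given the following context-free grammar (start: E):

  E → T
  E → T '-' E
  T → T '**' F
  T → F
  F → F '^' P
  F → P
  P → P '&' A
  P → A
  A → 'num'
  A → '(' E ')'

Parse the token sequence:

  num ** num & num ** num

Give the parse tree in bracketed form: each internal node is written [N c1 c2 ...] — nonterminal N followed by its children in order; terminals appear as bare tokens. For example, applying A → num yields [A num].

[E [T [T [T [F [P [A num]]]] ** [F [P [P [A num]] & [A num]]]] ** [F [P [A num]]]]]

E
T
T ** F
T ** F ** F
F ** F ** F
P ** F ** F
A ** F ** F
num ** F ** F
num ** P ** F
num ** P & A ** F
num ** A & A ** F
num ** num & A ** F
num ** num & num ** F
num ** num & num ** P
num ** num & num ** A
num ** num & num ** num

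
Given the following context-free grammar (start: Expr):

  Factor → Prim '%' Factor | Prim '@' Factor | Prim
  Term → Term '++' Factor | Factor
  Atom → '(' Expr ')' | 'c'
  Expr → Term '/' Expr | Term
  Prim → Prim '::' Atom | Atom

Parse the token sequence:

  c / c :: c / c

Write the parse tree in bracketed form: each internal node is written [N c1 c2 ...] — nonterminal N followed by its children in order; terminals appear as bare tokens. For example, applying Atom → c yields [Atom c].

[Expr [Term [Factor [Prim [Atom c]]]] / [Expr [Term [Factor [Prim [Prim [Atom c]] :: [Atom c]]]] / [Expr [Term [Factor [Prim [Atom c]]]]]]]

Expr
Term / Expr
Factor / Expr
Prim / Expr
Atom / Expr
c / Expr
c / Term / Expr
c / Factor / Expr
c / Prim / Expr
c / Prim :: Atom / Expr
c / Atom :: Atom / Expr
c / c :: Atom / Expr
c / c :: c / Expr
c / c :: c / Term
c / c :: c / Factor
c / c :: c / Prim
c / c :: c / Atom
c / c :: c / c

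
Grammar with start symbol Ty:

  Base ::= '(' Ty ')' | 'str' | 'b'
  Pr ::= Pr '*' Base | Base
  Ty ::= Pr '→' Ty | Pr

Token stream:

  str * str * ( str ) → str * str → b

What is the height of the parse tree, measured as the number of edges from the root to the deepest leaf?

[Ty [Pr [Pr [Pr [Base str]] * [Base str]] * [Base ( [Ty [Pr [Base str]]] )]] → [Ty [Pr [Pr [Base str]] * [Base str]] → [Ty [Pr [Base b]]]]]

6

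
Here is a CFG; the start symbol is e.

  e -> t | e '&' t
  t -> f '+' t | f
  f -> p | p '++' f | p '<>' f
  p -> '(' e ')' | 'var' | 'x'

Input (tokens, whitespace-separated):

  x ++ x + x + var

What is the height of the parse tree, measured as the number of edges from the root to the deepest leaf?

6

[e [t [f [p x] ++ [f [p x]]] + [t [f [p x]] + [t [f [p var]]]]]]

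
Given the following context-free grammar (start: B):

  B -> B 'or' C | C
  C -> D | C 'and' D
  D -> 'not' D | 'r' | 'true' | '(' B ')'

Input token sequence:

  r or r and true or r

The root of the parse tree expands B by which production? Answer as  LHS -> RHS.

B -> B 'or' C

[B [B [B [C [D r]]] or [C [C [D r]] and [D true]]] or [C [D r]]]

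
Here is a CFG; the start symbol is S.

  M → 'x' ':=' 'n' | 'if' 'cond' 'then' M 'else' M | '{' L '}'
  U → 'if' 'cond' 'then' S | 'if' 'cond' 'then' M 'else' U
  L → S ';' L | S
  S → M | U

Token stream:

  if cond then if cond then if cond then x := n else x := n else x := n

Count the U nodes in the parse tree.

[S [U if cond then [S [M if cond then [M if cond then [M x := n] else [M x := n]] else [M x := n]]]]]

1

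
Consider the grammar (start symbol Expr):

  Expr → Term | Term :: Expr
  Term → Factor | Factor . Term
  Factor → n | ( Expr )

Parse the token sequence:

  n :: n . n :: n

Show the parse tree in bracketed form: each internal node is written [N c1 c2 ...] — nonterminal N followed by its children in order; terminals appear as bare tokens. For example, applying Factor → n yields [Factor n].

[Expr [Term [Factor n]] :: [Expr [Term [Factor n] . [Term [Factor n]]] :: [Expr [Term [Factor n]]]]]

Expr
Term :: Expr
Factor :: Expr
n :: Expr
n :: Term :: Expr
n :: Factor . Term :: Expr
n :: n . Term :: Expr
n :: n . Factor :: Expr
n :: n . n :: Expr
n :: n . n :: Term
n :: n . n :: Factor
n :: n . n :: n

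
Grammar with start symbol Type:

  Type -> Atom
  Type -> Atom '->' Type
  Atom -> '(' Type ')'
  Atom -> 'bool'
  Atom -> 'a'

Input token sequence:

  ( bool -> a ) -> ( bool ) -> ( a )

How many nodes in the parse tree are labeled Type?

[Type [Atom ( [Type [Atom bool] -> [Type [Atom a]]] )] -> [Type [Atom ( [Type [Atom bool]] )] -> [Type [Atom ( [Type [Atom a]] )]]]]

7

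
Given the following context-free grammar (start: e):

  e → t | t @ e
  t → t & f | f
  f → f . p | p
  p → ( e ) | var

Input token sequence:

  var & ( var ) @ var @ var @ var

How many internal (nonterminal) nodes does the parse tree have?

[e [t [t [f [p var]]] & [f [p ( [e [t [f [p var]]]] )]]] @ [e [t [f [p var]]] @ [e [t [f [p var]]] @ [e [t [f [p var]]]]]]]

23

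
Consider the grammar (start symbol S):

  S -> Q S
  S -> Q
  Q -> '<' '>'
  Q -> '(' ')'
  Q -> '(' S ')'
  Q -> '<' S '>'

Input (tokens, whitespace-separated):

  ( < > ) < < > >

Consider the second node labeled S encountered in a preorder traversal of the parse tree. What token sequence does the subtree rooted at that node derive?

< >

[S [Q ( [S [Q < >]] )] [S [Q < [S [Q < >]] >]]]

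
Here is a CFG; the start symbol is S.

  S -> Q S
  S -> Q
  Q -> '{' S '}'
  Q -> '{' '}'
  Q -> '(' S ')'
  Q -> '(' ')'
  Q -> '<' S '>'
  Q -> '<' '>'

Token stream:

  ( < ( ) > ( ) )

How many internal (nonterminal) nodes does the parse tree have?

8

[S [Q ( [S [Q < [S [Q ( )]] >] [S [Q ( )]]] )]]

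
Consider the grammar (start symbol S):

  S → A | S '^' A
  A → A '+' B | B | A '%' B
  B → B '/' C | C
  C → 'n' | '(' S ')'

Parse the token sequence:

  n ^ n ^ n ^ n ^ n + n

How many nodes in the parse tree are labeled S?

5

[S [S [S [S [S [A [B [C n]]]] ^ [A [B [C n]]]] ^ [A [B [C n]]]] ^ [A [B [C n]]]] ^ [A [A [B [C n]]] + [B [C n]]]]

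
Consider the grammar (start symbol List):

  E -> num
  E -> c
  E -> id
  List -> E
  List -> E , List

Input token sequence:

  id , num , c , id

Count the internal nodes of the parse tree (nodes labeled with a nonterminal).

[List [E id] , [List [E num] , [List [E c] , [List [E id]]]]]

8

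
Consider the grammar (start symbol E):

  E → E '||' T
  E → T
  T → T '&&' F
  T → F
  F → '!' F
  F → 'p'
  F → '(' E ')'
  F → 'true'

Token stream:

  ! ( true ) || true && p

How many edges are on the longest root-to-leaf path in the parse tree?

8

[E [E [T [F ! [F ( [E [T [F true]]] )]]]] || [T [T [F true]] && [F p]]]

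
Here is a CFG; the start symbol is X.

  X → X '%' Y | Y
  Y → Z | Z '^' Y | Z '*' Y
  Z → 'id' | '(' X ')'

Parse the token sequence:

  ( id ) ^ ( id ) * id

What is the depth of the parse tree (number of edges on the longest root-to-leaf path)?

7

[X [Y [Z ( [X [Y [Z id]]] )] ^ [Y [Z ( [X [Y [Z id]]] )] * [Y [Z id]]]]]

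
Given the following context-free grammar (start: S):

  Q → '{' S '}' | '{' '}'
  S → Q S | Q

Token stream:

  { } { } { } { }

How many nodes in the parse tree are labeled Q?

[S [Q { }] [S [Q { }] [S [Q { }] [S [Q { }]]]]]

4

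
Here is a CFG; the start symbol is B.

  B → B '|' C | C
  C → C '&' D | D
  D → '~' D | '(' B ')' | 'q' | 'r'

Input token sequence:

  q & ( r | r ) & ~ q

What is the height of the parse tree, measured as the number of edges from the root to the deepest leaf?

8

[B [C [C [C [D q]] & [D ( [B [B [C [D r]]] | [C [D r]]] )]] & [D ~ [D q]]]]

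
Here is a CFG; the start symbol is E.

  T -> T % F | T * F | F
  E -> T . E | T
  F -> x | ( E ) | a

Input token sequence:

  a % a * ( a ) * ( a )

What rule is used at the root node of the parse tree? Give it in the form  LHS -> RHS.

E -> T

[E [T [T [T [T [F a]] % [F a]] * [F ( [E [T [F a]]] )]] * [F ( [E [T [F a]]] )]]]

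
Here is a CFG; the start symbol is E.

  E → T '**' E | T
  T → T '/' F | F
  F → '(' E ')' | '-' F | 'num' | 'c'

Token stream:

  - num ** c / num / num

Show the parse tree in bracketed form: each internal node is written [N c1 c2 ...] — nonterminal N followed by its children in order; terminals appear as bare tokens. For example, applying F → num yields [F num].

E
T ** E
F ** E
- F ** E
- num ** E
- num ** T
- num ** T / F
- num ** T / F / F
- num ** F / F / F
- num ** c / F / F
- num ** c / num / F
- num ** c / num / num

[E [T [F - [F num]]] ** [E [T [T [T [F c]] / [F num]] / [F num]]]]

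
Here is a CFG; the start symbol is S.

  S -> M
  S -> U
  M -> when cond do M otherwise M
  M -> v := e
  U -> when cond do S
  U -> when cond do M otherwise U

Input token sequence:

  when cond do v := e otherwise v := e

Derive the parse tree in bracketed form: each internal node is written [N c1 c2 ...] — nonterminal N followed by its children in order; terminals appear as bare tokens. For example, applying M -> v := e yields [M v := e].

S
M
when cond do M otherwise M
when cond do v := e otherwise M
when cond do v := e otherwise v := e

[S [M when cond do [M v := e] otherwise [M v := e]]]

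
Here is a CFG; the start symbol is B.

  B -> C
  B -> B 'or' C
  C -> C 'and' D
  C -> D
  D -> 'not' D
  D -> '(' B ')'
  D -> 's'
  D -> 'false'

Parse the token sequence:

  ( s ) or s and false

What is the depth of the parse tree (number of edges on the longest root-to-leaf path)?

[B [B [C [D ( [B [C [D s]]] )]]] or [C [C [D s]] and [D false]]]

7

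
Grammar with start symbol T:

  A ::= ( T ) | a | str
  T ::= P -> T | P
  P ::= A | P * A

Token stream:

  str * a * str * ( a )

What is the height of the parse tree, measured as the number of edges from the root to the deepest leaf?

6

[T [P [P [P [P [A str]] * [A a]] * [A str]] * [A ( [T [P [A a]]] )]]]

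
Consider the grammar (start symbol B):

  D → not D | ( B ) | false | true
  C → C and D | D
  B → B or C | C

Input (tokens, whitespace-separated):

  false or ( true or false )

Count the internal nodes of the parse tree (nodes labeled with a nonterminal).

12

[B [B [C [D false]]] or [C [D ( [B [B [C [D true]]] or [C [D false]]] )]]]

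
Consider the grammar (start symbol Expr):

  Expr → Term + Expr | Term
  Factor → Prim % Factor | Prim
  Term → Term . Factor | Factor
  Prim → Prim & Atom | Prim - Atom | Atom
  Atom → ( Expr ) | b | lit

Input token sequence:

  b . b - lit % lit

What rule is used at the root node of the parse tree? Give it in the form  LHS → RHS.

Expr → Term

[Expr [Term [Term [Factor [Prim [Atom b]]]] . [Factor [Prim [Prim [Atom b]] - [Atom lit]] % [Factor [Prim [Atom lit]]]]]]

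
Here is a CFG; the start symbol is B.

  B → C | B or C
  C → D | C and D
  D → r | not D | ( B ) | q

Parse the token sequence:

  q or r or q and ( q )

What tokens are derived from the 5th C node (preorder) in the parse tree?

[B [B [B [C [D q]]] or [C [D r]]] or [C [C [D q]] and [D ( [B [C [D q]]] )]]]

q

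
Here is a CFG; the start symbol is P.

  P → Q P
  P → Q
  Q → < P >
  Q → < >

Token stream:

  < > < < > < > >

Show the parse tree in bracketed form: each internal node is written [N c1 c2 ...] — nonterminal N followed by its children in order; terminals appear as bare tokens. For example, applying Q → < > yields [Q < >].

[P [Q < >] [P [Q < [P [Q < >] [P [Q < >]]] >]]]

P
Q P
< > P
< > Q
< > < P >
< > < Q P >
< > < < > P >
< > < < > Q >
< > < < > < > >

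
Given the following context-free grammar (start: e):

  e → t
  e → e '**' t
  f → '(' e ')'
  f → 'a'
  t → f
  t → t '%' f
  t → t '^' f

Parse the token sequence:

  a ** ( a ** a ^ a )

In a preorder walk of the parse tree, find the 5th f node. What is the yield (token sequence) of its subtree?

[e [e [t [f a]]] ** [t [f ( [e [e [t [f a]]] ** [t [t [f a]] ^ [f a]]] )]]]

a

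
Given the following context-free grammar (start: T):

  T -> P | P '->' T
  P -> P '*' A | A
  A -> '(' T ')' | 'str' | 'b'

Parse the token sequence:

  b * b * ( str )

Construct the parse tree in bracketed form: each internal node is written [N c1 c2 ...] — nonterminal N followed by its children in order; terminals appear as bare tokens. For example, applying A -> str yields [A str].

T
P
P * A
P * A * A
A * A * A
b * A * A
b * b * A
b * b * ( T )
b * b * ( P )
b * b * ( A )
b * b * ( str )

[T [P [P [P [A b]] * [A b]] * [A ( [T [P [A str]]] )]]]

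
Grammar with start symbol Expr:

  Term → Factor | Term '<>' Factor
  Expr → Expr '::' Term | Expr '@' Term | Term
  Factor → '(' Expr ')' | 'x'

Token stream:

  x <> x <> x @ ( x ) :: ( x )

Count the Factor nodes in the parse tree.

[Expr [Expr [Expr [Term [Term [Term [Factor x]] <> [Factor x]] <> [Factor x]]] @ [Term [Factor ( [Expr [Term [Factor x]]] )]]] :: [Term [Factor ( [Expr [Term [Factor x]]] )]]]

7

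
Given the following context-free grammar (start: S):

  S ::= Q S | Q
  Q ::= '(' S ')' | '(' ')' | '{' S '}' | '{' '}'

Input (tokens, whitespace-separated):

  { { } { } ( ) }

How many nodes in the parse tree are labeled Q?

4

[S [Q { [S [Q { }] [S [Q { }] [S [Q ( )]]]] }]]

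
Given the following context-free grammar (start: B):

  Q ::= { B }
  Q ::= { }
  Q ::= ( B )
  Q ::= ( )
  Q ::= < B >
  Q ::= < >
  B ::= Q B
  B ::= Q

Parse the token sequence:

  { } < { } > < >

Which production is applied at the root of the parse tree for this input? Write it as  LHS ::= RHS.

[B [Q { }] [B [Q < [B [Q { }]] >] [B [Q < >]]]]

B ::= Q B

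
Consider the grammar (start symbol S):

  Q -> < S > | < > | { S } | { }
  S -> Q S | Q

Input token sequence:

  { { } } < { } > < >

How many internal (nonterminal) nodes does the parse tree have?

10

[S [Q { [S [Q { }]] }] [S [Q < [S [Q { }]] >] [S [Q < >]]]]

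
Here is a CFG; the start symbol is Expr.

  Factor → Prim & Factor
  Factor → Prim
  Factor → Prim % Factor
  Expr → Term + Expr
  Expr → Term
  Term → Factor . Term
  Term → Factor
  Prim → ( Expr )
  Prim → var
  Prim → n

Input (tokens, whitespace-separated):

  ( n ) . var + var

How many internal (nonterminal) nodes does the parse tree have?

15

[Expr [Term [Factor [Prim ( [Expr [Term [Factor [Prim n]]]] )]] . [Term [Factor [Prim var]]]] + [Expr [Term [Factor [Prim var]]]]]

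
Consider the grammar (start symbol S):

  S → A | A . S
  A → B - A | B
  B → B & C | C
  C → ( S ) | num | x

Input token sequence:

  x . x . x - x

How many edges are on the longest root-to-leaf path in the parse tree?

[S [A [B [C x]]] . [S [A [B [C x]]] . [S [A [B [C x]] - [A [B [C x]]]]]]]

7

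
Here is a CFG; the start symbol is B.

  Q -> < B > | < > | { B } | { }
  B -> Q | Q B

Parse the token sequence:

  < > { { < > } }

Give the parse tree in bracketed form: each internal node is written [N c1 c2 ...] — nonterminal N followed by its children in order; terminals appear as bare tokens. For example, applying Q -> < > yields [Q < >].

B
Q B
< > B
< > Q
< > { B }
< > { Q }
< > { { B } }
< > { { Q } }
< > { { < > } }

[B [Q < >] [B [Q { [B [Q { [B [Q < >]] }]] }]]]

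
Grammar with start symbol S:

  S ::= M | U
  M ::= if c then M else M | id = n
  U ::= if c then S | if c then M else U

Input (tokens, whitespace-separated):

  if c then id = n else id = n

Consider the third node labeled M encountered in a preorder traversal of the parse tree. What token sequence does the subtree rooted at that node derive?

[S [M if c then [M id = n] else [M id = n]]]

id = n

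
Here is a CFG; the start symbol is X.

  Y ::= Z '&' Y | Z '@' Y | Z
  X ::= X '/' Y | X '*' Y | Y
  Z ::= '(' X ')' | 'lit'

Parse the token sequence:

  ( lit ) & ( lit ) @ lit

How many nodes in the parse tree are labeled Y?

[X [Y [Z ( [X [Y [Z lit]]] )] & [Y [Z ( [X [Y [Z lit]]] )] @ [Y [Z lit]]]]]

5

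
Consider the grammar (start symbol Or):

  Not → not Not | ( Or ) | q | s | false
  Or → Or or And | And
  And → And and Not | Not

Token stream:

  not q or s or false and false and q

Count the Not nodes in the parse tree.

[Or [Or [Or [And [Not not [Not q]]]] or [And [Not s]]] or [And [And [And [Not false]] and [Not false]] and [Not q]]]

6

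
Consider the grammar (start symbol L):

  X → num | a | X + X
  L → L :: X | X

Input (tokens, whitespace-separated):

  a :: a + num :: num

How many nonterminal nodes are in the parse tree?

[L [L [L [X a]] :: [X [X a] + [X num]]] :: [X num]]

8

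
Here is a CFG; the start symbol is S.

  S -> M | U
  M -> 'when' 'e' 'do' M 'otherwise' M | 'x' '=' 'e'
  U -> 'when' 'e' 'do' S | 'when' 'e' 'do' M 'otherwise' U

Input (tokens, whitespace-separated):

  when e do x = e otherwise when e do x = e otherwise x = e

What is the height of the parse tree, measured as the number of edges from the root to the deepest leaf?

4

[S [M when e do [M x = e] otherwise [M when e do [M x = e] otherwise [M x = e]]]]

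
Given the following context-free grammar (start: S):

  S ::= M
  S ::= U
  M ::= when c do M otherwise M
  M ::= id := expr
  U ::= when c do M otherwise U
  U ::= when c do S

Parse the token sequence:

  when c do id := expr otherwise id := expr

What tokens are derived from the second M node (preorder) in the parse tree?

id := expr

[S [M when c do [M id := expr] otherwise [M id := expr]]]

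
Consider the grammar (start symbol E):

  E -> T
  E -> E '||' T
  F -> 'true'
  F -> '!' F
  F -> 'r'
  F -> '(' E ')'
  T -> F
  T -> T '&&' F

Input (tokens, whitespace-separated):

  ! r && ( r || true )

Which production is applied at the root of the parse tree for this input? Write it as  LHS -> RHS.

E -> T

[E [T [T [F ! [F r]]] && [F ( [E [E [T [F r]]] || [T [F true]]] )]]]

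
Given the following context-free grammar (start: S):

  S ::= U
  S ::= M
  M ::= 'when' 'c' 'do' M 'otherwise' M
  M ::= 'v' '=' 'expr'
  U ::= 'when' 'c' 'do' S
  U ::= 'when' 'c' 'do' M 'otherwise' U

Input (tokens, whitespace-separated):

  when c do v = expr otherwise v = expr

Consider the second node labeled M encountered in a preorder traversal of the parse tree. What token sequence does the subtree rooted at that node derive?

[S [M when c do [M v = expr] otherwise [M v = expr]]]

v = expr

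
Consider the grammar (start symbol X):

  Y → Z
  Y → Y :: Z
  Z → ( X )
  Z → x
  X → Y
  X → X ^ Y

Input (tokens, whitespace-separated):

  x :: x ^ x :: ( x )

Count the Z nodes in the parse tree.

[X [X [Y [Y [Z x]] :: [Z x]]] ^ [Y [Y [Z x]] :: [Z ( [X [Y [Z x]]] )]]]

5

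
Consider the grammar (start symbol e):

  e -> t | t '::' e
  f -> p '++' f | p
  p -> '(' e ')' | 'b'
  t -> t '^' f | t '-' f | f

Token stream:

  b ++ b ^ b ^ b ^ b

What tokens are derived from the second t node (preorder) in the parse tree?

b ++ b ^ b ^ b

[e [t [t [t [t [f [p b] ++ [f [p b]]]] ^ [f [p b]]] ^ [f [p b]]] ^ [f [p b]]]]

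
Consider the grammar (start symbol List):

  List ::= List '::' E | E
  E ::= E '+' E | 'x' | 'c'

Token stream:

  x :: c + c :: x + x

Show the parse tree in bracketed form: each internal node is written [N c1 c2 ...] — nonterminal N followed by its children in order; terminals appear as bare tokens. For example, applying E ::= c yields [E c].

List
List :: E
List :: E :: E
E :: E :: E
x :: E :: E
x :: E + E :: E
x :: c + E :: E
x :: c + c :: E
x :: c + c :: E + E
x :: c + c :: x + E
x :: c + c :: x + x

[List [List [List [E x]] :: [E [E c] + [E c]]] :: [E [E x] + [E x]]]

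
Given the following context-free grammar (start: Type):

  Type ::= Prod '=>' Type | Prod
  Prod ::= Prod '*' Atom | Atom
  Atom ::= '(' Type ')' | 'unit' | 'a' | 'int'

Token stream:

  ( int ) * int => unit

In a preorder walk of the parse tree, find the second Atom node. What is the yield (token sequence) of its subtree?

int

[Type [Prod [Prod [Atom ( [Type [Prod [Atom int]]] )]] * [Atom int]] => [Type [Prod [Atom unit]]]]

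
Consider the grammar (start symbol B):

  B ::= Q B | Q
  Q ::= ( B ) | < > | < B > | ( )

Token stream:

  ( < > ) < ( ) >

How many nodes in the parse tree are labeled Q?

[B [Q ( [B [Q < >]] )] [B [Q < [B [Q ( )]] >]]]

4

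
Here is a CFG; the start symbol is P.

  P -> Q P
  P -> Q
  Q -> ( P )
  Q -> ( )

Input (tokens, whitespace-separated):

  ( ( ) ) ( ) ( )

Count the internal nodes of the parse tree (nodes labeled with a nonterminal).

8

[P [Q ( [P [Q ( )]] )] [P [Q ( )] [P [Q ( )]]]]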